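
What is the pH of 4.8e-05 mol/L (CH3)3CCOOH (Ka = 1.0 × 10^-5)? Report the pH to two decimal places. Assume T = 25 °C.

(CH3)3CCOOH ⇌ (CH3)3CCOO- + H+
Ka = [H+]²/(4.8e-05 − [H+]) = 1.0 × 10^-5
The 5% rule fails; solving [H+]² + Ka·[H+] − Ka·C₀ = 0 exactly:
[H+] = [−1e-05 + √(1e-05² + 1.92e-09)]/2 = 1.75 × 10^-5 M
pH = −log[H+] = −log(1.75 × 10^-5) = 4.76

pH = 4.76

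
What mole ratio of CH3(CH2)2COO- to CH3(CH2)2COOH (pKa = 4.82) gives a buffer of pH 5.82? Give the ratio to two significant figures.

ratio = 10

pH = pKa + log(r) ⇒ log(r) = 5.82 − 4.82 = +1.00
r = [CH3(CH2)2COO-]/[CH3(CH2)2COOH] = 10^(+1.00) = 10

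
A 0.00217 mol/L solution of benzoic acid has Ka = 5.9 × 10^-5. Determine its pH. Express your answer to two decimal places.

C6H5COOH ⇌ C6H5COO- + H+
Ka = [H+]²/(0.00217 − [H+]) = 5.9 × 10^-5
Here C₀/Ka ≈ 36.8, so the small-[H+] approximation fails. Use the quadratic:
[H+] = (−Ka + √(Ka² + 4·Ka·C₀))/2 = 3.30 × 10^-4 M
pH = −log(3.30 × 10^-4) = 3.48

pH = 3.48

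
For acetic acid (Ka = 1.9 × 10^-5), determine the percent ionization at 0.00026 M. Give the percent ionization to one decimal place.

23.6%

CH3COOH ⇌ CH3COO- + H+; let x = [H+] at equilibrium.
Solve x² + 1.9e-05x − 4.94e-09 = 0 → x = 6.14 × 10^-5 M
% ionization = x/C₀ × 100% = 6.14 × 10^-5/0.00026 × 100% = 23.6%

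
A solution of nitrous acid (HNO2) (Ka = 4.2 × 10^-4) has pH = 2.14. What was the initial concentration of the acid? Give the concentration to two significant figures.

C₀ = 1.3 × 10^-1 M

[H+] = 10^(-2.14) = 7.24 × 10^-3 M = x
Ka = x²/(C₀ − x) ⇒ C₀ = x + x²/Ka
C₀ = 7.24 × 10^-3 + (7.24 × 10^-3)²/(4.2 × 10^-4) = 1.32 × 10^-1 M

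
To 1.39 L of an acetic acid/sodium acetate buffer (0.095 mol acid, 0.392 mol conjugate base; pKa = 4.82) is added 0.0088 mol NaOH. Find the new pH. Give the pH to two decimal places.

After neutralization: n(CH3COOH) = 0.0862 mol, n(CH3COO-) = 0.401 mol.
pH = pKa + log(n_CH3COO-/n_CH3COOH) = 4.82 + log(0.401/0.0862) = 4.82 + (+0.668)

pH = 5.49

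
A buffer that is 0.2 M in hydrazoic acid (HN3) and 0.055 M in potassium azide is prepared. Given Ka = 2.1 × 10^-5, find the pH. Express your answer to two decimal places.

pKa = −log(2.1 × 10^-5) = 4.678
Henderson–Hasselbalch: pH = pKa + log([N3-]/[HN3]) = 4.678 + log(0.055/0.2)
pH = 4.678 + (-0.561) = 4.12

pH = 4.12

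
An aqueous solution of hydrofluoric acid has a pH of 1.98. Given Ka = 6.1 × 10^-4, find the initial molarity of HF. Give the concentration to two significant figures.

[H+] = 10^(-1.98) = 1.05 × 10^-2 M = x
Ka = x²/(C₀ − x) ⇒ C₀ = x + x²/Ka
C₀ = 1.05 × 10^-2 + (1.05 × 10^-2)²/(6.1 × 10^-4) = 1.91 × 10^-1 M

C₀ = 1.9 × 10^-1 M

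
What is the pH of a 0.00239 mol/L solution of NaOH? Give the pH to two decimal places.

NaOH is a strong base; [OH-] = 0.00239 M.
pOH = -log(0.00239) = 2.62
pH = 14.00 - 2.62 = 11.38

pH = 11.38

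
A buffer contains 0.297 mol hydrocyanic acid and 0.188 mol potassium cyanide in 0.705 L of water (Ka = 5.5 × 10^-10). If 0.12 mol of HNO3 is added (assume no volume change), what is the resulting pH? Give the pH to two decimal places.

pH = 8.47

After neutralization: n(HCN) = 0.417 mol, n(CN-) = 0.068 mol.
pKa = −log(5.5 × 10^-10) = 9.260
Henderson–Hasselbalch with mole ratio 0.068/0.417: pH = 9.260 + (-0.788)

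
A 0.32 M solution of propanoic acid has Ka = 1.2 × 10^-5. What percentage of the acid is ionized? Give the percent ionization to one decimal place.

CH3CH2COOH ⇌ CH3CH2COO- + H+; let x = [H+] at equilibrium.
x ≈ √(Ka·C₀) = √(1.2 × 10^-5 × 0.32) = 1.96 × 10^-3 M
Fraction ionized = 1.96 × 10^-3 / 0.32 = 0.0061 → 0.6%

0.6%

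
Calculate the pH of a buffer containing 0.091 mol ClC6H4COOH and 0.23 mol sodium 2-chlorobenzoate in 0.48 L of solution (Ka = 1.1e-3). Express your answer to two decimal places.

pH = 3.36

pKa = −log(1.1 × 10^-3) = 2.959
pH = pKa + log([A⁻]/[HA]) = 2.959 + log(0.23/0.091)
pH = 2.959 + (+0.403) = 3.36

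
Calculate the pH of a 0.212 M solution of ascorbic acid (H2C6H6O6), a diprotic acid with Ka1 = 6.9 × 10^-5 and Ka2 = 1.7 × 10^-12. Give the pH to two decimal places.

Ka1 ≫ Ka2, so treat the first dissociation as the only significant source of H+.
Ka1 = x²/(0.212 − x) = 6.9 × 10^-5
x ≈ √(6.9 × 10^-5 × 0.212) = 3.82 × 10^-3 M
pH = −log(3.82 × 10^-3) = 2.42

pH = 2.42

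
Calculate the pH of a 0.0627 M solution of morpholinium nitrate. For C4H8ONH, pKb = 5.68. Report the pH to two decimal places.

C4H8ONH2+ is the conjugate acid of the weak base C4H8ONH.
Kb = 10^(−5.68) = 2.09 × 10^-6
Ka = Kw/Kb = 1.0×10^-14 / 2.09 × 10^-6 = 4.78 × 10^-9
Let x = [H+] at equilibrium. Ka = x²/(0.0627 − x).
Since Ka ≪ C₀, x ≈ √(Ka·C₀) = 1.73 × 10^-5 M.
Check: 0.028% ionized — well under 5%, approximation valid.
pH = −log[H+] = −log(1.73 × 10^-5) = 4.76

pH = 4.76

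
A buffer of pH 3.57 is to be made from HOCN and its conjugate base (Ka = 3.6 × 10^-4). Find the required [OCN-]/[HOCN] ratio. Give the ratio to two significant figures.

pKa = -log(3.6 × 10^-4) = 3.444
pH = pKa + log(r) ⇒ log(r) = 3.57 − 3.444 = +0.126
r = [OCN-]/[HOCN] = 10^(+0.126) = 1.34

ratio = 1.3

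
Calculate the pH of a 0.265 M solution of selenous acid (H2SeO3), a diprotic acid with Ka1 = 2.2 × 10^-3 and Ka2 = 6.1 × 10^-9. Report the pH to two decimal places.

pH = 1.64

Since Ka1 ≫ Ka2, the first ionization dominates [H+].
Ka1 = x²/(0.265 − x) = 2.2 × 10^-3
Solving the quadratic: x = (−Ka1 + √(Ka1² + 4·Ka1·C₀))/2 = 2.31 × 10^-2 M
pH = −log(2.31 × 10^-2) = 1.64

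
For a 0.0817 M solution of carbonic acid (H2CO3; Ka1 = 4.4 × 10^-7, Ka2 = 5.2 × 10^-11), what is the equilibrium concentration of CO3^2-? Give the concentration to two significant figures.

5.2 × 10^-11 M

First ionization gives [H+] ≈ [HCO3-] = 1.90 × 10^-4 M.
Second step: Ka2 = [H+][CO3^2-]/[HCO3-] ≈ [CO3^2-] (since [H+] ≈ [HCO3-]).
So [CO3^2-] ≈ Ka2.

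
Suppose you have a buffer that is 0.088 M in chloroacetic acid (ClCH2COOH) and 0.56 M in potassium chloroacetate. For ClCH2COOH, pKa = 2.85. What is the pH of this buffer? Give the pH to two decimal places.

pH = 3.65

Henderson–Hasselbalch: pH = pKa + log([ClCH2COO-]/[ClCH2COOH]) = 2.85 + log(0.56/0.088)
pH = 2.85 + (+0.804) = 3.65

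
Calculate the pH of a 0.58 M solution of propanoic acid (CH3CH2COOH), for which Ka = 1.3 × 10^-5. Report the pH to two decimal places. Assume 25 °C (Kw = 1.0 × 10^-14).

pH = 2.56

CH3CH2COOH ⇌ CH3CH2COO- + H+
From the ICE table, Ka = [H+]²/(0.58 − [H+]) = 1.3 × 10^-5.
Since Ka ≪ C₀, [H+] ≈ √(Ka·C₀) = 2.75 × 10^-3 M.
pH = −log(2.75 × 10^-3) = 2.56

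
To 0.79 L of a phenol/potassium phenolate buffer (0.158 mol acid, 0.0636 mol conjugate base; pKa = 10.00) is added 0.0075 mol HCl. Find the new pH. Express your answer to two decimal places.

pH = 9.53

Added H+ converts C6H5O- to C6H5OH: C6H5OH → 0.166 mol, C6H5O- → 0.0561 mol.
Henderson–Hasselbalch with mole ratio 0.0561/0.166: pH = 10.00 + (-0.471)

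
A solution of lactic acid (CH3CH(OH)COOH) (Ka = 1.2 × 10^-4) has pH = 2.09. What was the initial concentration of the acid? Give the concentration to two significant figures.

[H+] = 10^(-2.09) = 8.13 × 10^-3 M = x
Ka = x²/(C₀ − x) ⇒ C₀ = x + x²/Ka
C₀ = 8.13 × 10^-3 + (8.13 × 10^-3)²/(1.2 × 10^-4) = 5.59 × 10^-1 M

C₀ = 5.6 × 10^-1 M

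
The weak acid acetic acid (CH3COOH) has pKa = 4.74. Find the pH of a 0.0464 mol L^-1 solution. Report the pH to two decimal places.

CH3COOH ⇌ CH3COO- + H+
Ka = 10^(−4.74) = 1.82 × 10^-5
From the ICE table, Ka = [H+]²/(0.0464 − [H+]) = 1.82 × 10^-5.
Neglecting [H+] in the denominator: [H+] = √(1.82 × 10^-5 × 0.0464) = 9.19 × 10^-4 M
([H+]/C₀ = 2% < 5%, so the approximation holds.)
pH = −log[H+] = −log(9.19 × 10^-4) = 3.04

pH = 3.04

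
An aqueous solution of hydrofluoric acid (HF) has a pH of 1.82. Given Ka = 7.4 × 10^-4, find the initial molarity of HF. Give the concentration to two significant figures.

[H+] = 10^(-1.82) = 1.51 × 10^-2 M = x
Ka = x²/(C₀ − x) ⇒ C₀ = x + x²/Ka
C₀ = 1.51 × 10^-2 + (1.51 × 10^-2)²/(7.4 × 10^-4) = 3.23 × 10^-1 M

C₀ = 3.2 × 10^-1 M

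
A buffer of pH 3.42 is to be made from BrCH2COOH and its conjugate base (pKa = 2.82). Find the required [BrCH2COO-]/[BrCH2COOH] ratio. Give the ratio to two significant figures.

ratio = 4.0

pH = pKa + log(r) ⇒ log(r) = 3.42 − 2.82 = +0.60
r = [BrCH2COO-]/[BrCH2COOH] = 10^(+0.60) = 3.98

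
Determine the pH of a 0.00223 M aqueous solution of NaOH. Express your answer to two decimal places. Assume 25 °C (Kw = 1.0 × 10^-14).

NaOH is a strong base; [OH-] = 0.00223 M.
pOH = -log(0.00223) = 2.65
pH = 14.00 - 2.65 = 11.35

pH = 11.35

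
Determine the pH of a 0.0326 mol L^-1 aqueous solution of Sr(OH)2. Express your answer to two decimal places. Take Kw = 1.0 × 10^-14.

pH = 12.81

Sr(OH)2 is a strong base (each formula unit releases 2 OH-); [OH-] = 0.0652 M.
pOH = -log(0.0652) = 1.19
pH = 14.00 - 1.19 = 12.81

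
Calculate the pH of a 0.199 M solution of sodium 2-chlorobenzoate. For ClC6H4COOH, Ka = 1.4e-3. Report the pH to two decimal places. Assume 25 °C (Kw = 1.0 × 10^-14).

ClC6H4COO- is the conjugate base of the weak acid ClC6H4COOH.
Kb = Kw/Ka = 1.0×10^-14 / 1.4 × 10^-3 = 7.14 × 10^-12
From the ICE table, Kb = [OH-]²/(0.199 − [OH-]) = 7.14 × 10^-12.
Assume [OH-] ≪ 0.199: [OH-] ≈ √(7.14 × 10^-12 × 0.199) = 1.19 × 10^-6 M
Check: 0.0006% ionized — well under 5%, approximation valid.
pOH = −log(1.19 × 10^-6) = 5.92; pH = 14.00 − 5.92 = 8.08

pH = 8.08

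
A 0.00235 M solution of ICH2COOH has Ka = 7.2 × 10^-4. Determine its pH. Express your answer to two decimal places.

pH = 3.00

ICH2COOH ⇌ ICH2COO- + H+
Ka = [H+]²/(0.00235 − [H+]) = 7.2 × 10^-4
Here C₀/Ka ≈ 3.26, so the small-[H+] approximation fails. Use the quadratic:
[H+] = (−Ka + √(Ka² + 4·Ka·C₀))/2 = 9.90 × 10^-4 M
pH = −log(9.90 × 10^-4) = 3.00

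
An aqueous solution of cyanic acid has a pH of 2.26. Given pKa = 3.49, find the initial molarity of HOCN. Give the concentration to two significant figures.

[H+] = 10^(-2.26) = 5.50 × 10^-3 M = x
Ka = 10^(−3.49) = 3.24 × 10^-4
Ka = x²/(C₀ − x) ⇒ C₀ = x + x²/Ka
C₀ = 5.50 × 10^-3 + (5.50 × 10^-3)²/(3.24 × 10^-4) = 9.89 × 10^-2 M

C₀ = 9.9 × 10^-2 M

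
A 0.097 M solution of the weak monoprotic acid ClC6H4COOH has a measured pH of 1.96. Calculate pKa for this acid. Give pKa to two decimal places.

[H+] = 10^(-1.96) = 1.10 × 10^-2 M
At equilibrium [HA] = 0.097 − 1.10 × 10^-2 = 8.60 × 10^-2 M
Ka = [H+][A-]/[HA] = (1.10 × 10^-2)² / 8.60 × 10^-2 = 1.41 × 10^-3
pKa = -log(1.41 × 10^-3) = 2.85

pKa = 2.85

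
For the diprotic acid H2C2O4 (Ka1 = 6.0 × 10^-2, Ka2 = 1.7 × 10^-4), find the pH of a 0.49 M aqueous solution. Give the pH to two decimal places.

pH = 0.84

Ka1 ≫ Ka2, so treat the first dissociation as the only significant source of H+.
Ka1 = x²/(0.49 − x) = 6.0 × 10^-2
Solving the quadratic: x = (−Ka1 + √(Ka1² + 4·Ka1·C₀))/2 = 1.44 × 10^-1 M
pH = −log(1.44 × 10^-1) = 0.84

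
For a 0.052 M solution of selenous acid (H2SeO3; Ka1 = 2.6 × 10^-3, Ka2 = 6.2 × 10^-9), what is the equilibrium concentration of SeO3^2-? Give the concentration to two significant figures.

6.2 × 10^-9 M

First ionization gives [H+] ≈ [HSeO3-] = 1.04 × 10^-2 M.
Second step: Ka2 = [H+][SeO3^2-]/[HSeO3-] ≈ [SeO3^2-] (since [H+] ≈ [HSeO3-]).
So [SeO3^2-] ≈ Ka2.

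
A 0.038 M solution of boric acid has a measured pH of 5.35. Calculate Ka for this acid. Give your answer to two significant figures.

Ka = 5.3 × 10^-10

[H+] = 10^(-5.35) = 4.47 × 10^-6 M
At equilibrium [HA] = 0.038 − 4.47 × 10^-6 = 3.80 × 10^-2 M
Ka = [H+][A-]/[HA] = (4.47 × 10^-6)² / 3.80 × 10^-2 = 5.3 × 10^-10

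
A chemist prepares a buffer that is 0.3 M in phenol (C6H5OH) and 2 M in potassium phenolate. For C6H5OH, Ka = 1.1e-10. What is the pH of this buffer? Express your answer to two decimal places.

pH = 10.78

pKa = −log(1.1 × 10^-10) = 9.959
Henderson–Hasselbalch: pH = pKa + log([C6H5O-]/[C6H5OH]) = 9.959 + log(2/0.3)
pH = 9.959 + (+0.824) = 10.78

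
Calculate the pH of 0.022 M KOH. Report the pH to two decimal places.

KOH is a strong base; [OH-] = 0.022 M.
pOH = -log(0.022) = 1.66
pH = 14.00 - 1.66 = 12.34

pH = 12.34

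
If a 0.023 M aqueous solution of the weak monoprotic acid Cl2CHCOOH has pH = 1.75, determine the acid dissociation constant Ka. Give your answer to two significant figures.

Ka = 6.1 × 10^-2

[H+] = 10^(-1.75) = 1.78 × 10^-2 M
At equilibrium [HA] = 0.023 − 1.78 × 10^-2 = 5.20 × 10^-3 M
Ka = [H+][A-]/[HA] = (1.78 × 10^-2)² / 5.20 × 10^-3 = 6.1 × 10^-2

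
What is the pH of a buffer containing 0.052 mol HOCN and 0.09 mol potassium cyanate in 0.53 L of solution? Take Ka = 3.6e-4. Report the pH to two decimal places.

pKa = −log(3.6 × 10^-4) = 3.444
Using pH = pKa + log([base]/[acid]) with [base]/[acid] = 0.09/0.052:
pH = 3.444 + (+0.238) = 3.68

pH = 3.68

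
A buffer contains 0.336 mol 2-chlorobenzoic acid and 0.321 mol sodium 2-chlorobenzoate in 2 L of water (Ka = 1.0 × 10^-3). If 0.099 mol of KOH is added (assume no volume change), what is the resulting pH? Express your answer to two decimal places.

After neutralization: n(ClC6H4COOH) = 0.237 mol, n(ClC6H4COO-) = 0.42 mol.
pKa = −log(1.0 × 10^-3) = 3.000
Henderson–Hasselbalch with mole ratio 0.42/0.237: pH = 3.000 + (+0.249)

pH = 3.25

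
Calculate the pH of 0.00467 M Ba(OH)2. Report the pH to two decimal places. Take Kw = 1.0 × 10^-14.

Ba(OH)2 is a strong base (each formula unit releases 2 OH-); [OH-] = 0.00934 M.
pOH = -log(0.00934) = 2.03
pH = 14.00 - 2.03 = 11.97

pH = 11.97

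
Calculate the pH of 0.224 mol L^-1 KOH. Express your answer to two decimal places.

KOH is a strong base; [OH-] = 0.224 M.
pOH = -log(0.224) = 0.65
pH = 14.00 - 0.65 = 13.35

pH = 13.35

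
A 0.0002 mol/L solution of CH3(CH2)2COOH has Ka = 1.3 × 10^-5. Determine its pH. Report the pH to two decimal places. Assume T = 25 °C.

CH3(CH2)2COOH ⇌ CH3(CH2)2COO- + H+
Ka = x²/(0.0002 − x) = 1.3 × 10^-5
x is not negligible relative to C₀; solve x² + 1.3e-05·x − 2.6e-09 = 0.
x = (−Ka + √(Ka² + 4·Ka·C₀))/2 = 4.49 × 10^-5 M
pH = −log(4.49 × 10^-5) = 4.35

pH = 4.35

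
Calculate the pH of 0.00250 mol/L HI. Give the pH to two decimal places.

pH = 2.60

HI is a strong acid and dissociates completely, so [H+] = 0.00250 M.
pH = -log(0.0025) = 2.60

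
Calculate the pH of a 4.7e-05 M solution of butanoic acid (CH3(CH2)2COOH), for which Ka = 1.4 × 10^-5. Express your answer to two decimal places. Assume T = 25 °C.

pH = 4.71

CH3(CH2)2COOH ⇌ CH3(CH2)2COO- + H+
Let x = [H+] at equilibrium. Ka = x²/(4.7e-05 − x).
Here C₀/Ka ≈ 3.36, so the small-x approximation fails. Use the quadratic:
x = [−1.4e-05 + √(1.4e-05² + 2.63e-09)]/2 = 1.96 × 10^-5 M
pH = −log[H+] = −log(1.96 × 10^-5) = 4.71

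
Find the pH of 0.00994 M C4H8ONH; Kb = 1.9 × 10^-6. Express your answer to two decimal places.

pH = 10.14

C4H8ONH + H2O ⇌ C4H8ONH2+ + OH-
Kb = [OH-]²/(0.00994 − [OH-]) = 1.9 × 10^-6
Since Kb ≪ C₀, [OH-] ≈ √(Kb·C₀) = 1.37 × 10^-4 M.
([OH-]/C₀ = 1.4% < 5%, so the approximation holds.)
pOH = −log(1.37 × 10^-4) = 3.86; pH = 14.00 − 3.86 = 10.14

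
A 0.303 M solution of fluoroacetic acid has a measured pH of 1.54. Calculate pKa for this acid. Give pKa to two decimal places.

pKa = 2.52

[H+] = 10^(-1.54) = 2.88 × 10^-2 M
At equilibrium [HA] = 0.303 − 2.88 × 10^-2 = 2.74 × 10^-1 M
Ka = [H+][A-]/[HA] = (2.88 × 10^-2)² / 2.74 × 10^-1 = 3.03 × 10^-3
pKa = -log(3.03 × 10^-3) = 2.52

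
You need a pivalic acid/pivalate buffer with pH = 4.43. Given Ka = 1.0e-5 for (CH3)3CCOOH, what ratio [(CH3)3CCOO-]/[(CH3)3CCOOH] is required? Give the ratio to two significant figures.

pKa = -log(1.0 × 10^-5) = 5.000
pH = pKa + log(r) ⇒ log(r) = 4.43 − 5.000 = -0.570
r = [(CH3)3CCOO-]/[(CH3)3CCOOH] = 10^(-0.570) = 0.269

ratio = 0.27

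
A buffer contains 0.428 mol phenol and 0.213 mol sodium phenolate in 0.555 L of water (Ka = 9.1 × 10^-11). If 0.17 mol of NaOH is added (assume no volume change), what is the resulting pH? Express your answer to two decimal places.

pH = 10.21

OH- converts C6H5OH to C6H5O-: C6H5OH → 0.258 mol, C6H5O- → 0.383 mol.
pKa = −log(9.1 × 10^-11) = 10.041
Henderson–Hasselbalch with mole ratio 0.383/0.258: pH = 10.041 + (+0.172)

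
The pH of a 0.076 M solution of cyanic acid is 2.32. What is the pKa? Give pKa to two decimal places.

pKa = 3.49

[H+] = 10^(-2.32) = 4.79 × 10^-3 M
At equilibrium [HA] = 0.076 − 4.79 × 10^-3 = 7.12 × 10^-2 M
Ka = [H+][A-]/[HA] = (4.79 × 10^-3)² / 7.12 × 10^-2 = 3.22 × 10^-4
pKa = -log(3.22 × 10^-4) = 3.49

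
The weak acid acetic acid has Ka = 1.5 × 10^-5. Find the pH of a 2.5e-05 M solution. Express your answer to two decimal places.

pH = 4.88

CH3COOH ⇌ CH3COO- + H+
From the ICE table, Ka = x²/(2.5e-05 − x) = 1.5 × 10^-5.
x is not negligible relative to C₀; solve x² + 1.5e-05·x − 3.75e-10 = 0.
x = [−1.5e-05 + √(1.5e-05² + 1.5e-09)]/2 = 1.33 × 10^-5 M
pH = −log[H+] = −log(1.33 × 10^-5) = 4.88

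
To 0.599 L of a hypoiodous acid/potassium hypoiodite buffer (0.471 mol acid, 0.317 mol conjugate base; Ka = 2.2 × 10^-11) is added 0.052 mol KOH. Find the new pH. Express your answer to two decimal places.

OH- converts HOI to OI-: HOI → 0.419 mol, OI- → 0.369 mol.
pKa = −log(2.2 × 10^-11) = 10.658
pH = pKa + log([A⁻]/[HA]) = 10.658 + log(0.369/0.419) = 10.658 -0.055

pH = 10.60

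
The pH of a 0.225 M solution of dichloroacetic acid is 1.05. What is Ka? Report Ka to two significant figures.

[H+] = 10^(-1.05) = 8.91 × 10^-2 M
At equilibrium [HA] = 0.225 − 8.91 × 10^-2 = 1.36 × 10^-1 M
Ka = [H+][A-]/[HA] = (8.91 × 10^-2)² / 1.36 × 10^-1 = 5.8 × 10^-2

Ka = 5.8 × 10^-2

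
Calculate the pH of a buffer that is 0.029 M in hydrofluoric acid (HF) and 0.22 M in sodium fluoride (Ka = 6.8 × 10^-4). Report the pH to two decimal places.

pH = 4.05

pKa = −log(6.8 × 10^-4) = 3.167
pH = pKa + log([A⁻]/[HA]) = 3.167 + log(0.22/0.029)
pH = 3.167 + (+0.880) = 4.05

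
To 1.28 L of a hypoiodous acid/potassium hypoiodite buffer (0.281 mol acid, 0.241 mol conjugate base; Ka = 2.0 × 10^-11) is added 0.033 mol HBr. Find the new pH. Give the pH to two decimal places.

pH = 10.52

After neutralization: n(HOI) = 0.314 mol, n(OI-) = 0.208 mol.
pKa = −log(2.0 × 10^-11) = 10.699
pH = pKa + log([A⁻]/[HA]) = 10.699 + log(0.208/0.314) = 10.699 -0.179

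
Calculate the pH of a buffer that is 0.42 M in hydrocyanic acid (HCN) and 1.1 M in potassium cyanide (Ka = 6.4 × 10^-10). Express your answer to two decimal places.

pKa = −log(6.4 × 10^-10) = 9.194
Using pH = pKa + log([base]/[acid]) with [base]/[acid] = 1.1/0.42:
pH = 9.194 + (+0.418) = 9.61

pH = 9.61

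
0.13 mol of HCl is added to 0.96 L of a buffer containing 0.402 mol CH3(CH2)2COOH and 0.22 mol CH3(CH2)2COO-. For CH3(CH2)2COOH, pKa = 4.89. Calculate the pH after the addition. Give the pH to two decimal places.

pH = 4.12

After neutralization: n(CH3(CH2)2COOH) = 0.532 mol, n(CH3(CH2)2COO-) = 0.09 mol.
Henderson–Hasselbalch with mole ratio 0.09/0.532: pH = 4.89 + (-0.772)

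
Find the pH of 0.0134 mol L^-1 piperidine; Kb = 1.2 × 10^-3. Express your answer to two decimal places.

C5H10NH + H2O ⇌ C5H10NH2+ + OH-
Kb = x²/(0.0134 − x) = 1.2 × 10^-3
x is not negligible relative to C₀; solve x² + 0.0012·x − 1.61e-05 = 0.
x = (−Kb + √(Kb² + 4·Kb·C₀))/2 = 3.45 × 10^-3 M
pOH = −log(3.45 × 10^-3) = 2.46; pH = 14.00 − 2.46 = 11.54

pH = 11.54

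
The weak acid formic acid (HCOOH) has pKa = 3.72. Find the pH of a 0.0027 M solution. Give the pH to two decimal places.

pH = 3.20

HCOOH ⇌ HCOO- + H+
Ka = 10^(−3.72) = 1.91 × 10^-4
Let x = [H+] at equilibrium. Ka = x²/(0.0027 − x).
x is not negligible relative to C₀; solve x² + 0.000191·x − 5.16e-07 = 0.
x = (−Ka + √(Ka² + 4·Ka·C₀))/2 = 6.29 × 10^-4 M
pH = −log[H+] = −log(6.29 × 10^-4) = 3.20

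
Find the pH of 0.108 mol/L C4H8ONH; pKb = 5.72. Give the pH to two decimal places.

pH = 10.66

C4H8ONH + H2O ⇌ C4H8ONH2+ + OH-
Kb = 10^(−5.72) = 1.91 × 10^-6
Let x = [OH-] at equilibrium. Kb = x²/(0.108 − x).
Neglecting x in the denominator: x = √(1.91 × 10^-6 × 0.108) = 4.54 × 10^-4 M
pOH = −log(4.54 × 10^-4) = 3.34; pH = 14.00 − 3.34 = 10.66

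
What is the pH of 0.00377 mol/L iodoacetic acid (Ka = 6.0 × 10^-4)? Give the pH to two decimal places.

ICH2COOH ⇌ ICH2COO- + H+
From the ICE table, Ka = x²/(0.00377 − x) = 6.0 × 10^-4.
Here C₀/Ka ≈ 6.28, so the small-x approximation fails. Use the quadratic:
x = (−Ka + √(Ka² + 4·Ka·C₀))/2 = 1.23 × 10^-3 M
pH = −log[H+] = −log(1.23 × 10^-3) = 2.91

pH = 2.91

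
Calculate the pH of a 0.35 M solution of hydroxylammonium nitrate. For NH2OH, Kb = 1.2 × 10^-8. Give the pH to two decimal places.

NH3OH+ is the conjugate acid of the weak base NH2OH.
Ka = Kw/Kb = 1.0×10^-14 / 1.2 × 10^-8 = 8.33 × 10^-7
Let x = [H+] at equilibrium. Ka = x²/(0.35 − x).
Since Ka ≪ C₀, x ≈ √(Ka·C₀) = 5.40 × 10^-4 M.
Check: 0.15% ionized — well under 5%, approximation valid.
pH = −log(5.40 × 10^-4) = 3.27

pH = 3.27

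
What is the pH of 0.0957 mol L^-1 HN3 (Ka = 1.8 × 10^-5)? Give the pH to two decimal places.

HN3 ⇌ N3- + H+
Ka = x²/(0.0957 − x) = 1.8 × 10^-5
Assume x ≪ 0.0957: x ≈ √(1.8 × 10^-5 × 0.0957) = 1.31 × 10^-3 M
Check: 1.4% ionized — well under 5%, approximation valid.
pH = −log(1.31 × 10^-3) = 2.88

pH = 2.88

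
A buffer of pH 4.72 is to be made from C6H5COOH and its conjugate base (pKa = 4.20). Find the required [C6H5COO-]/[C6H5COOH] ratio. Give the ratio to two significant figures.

ratio = 3.3

pH = pKa + log(r) ⇒ log(r) = 4.72 − 4.20 = +0.52
r = [C6H5COO-]/[C6H5COOH] = 10^(+0.52) = 3.31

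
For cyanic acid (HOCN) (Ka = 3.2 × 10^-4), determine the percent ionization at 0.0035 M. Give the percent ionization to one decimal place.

HOCN ⇌ OCN- + H+; let x = [H+] at equilibrium.
Solve x² + 0.00032x − 1.12e-06 = 0 → x = 9.10 × 10^-4 M
% ionization = x/C₀ × 100% = 9.10 × 10^-4/0.0035 × 100% = 26.0%

26.0%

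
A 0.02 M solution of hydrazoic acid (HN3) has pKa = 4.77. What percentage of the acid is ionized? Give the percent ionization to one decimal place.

HN3 ⇌ N3- + H+; let x = [H+] at equilibrium.
Ka = 10^(−4.77) = 1.70 × 10^-5
x ≈ √(Ka·C₀) = √(1.70 × 10^-5 × 0.02) = 5.83 × 10^-4 M
% ionization = x/C₀ × 100% = 5.83 × 10^-4/0.02 × 100% = 2.9%

2.9%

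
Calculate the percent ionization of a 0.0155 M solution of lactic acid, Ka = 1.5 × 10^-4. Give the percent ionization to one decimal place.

CH3CH(OH)COOH ⇌ CH3CH(OH)COO- + H+; let x = [H+] at equilibrium.
Solve x² + 0.00015x − 2.32e-06 = 0 → x = 1.45 × 10^-3 M
Fraction ionized = 1.45 × 10^-3 / 0.0155 = 0.0935 → 9.4%

9.4%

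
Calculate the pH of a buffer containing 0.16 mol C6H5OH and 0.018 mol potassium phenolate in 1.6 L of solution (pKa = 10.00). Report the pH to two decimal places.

Using pH = pKa + log([base]/[acid]) with [base]/[acid] = 0.018/0.16:
pH = 10.00 + (-0.949) = 9.05

pH = 9.05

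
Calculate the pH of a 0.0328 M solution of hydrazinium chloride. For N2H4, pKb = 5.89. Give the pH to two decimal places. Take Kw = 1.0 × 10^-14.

N2H5+ is the conjugate acid of the weak base N2H4.
Kb = 10^(−5.89) = 1.29 × 10^-6
Ka = Kw/Kb = 1.0×10^-14 / 1.29 × 10^-6 = 7.75 × 10^-9
Let x = [H+] at equilibrium. Ka = x²/(0.0328 − x).
Assume x ≪ 0.0328: x ≈ √(7.75 × 10^-9 × 0.0328) = 1.59 × 10^-5 M
pH = −log(1.59 × 10^-5) = 4.80

pH = 4.80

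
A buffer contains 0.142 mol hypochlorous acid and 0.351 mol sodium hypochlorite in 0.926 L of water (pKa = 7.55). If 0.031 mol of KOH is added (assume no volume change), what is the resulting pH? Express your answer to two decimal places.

After neutralization: n(HOCl) = 0.111 mol, n(OCl-) = 0.382 mol.
pH = pKa + log(n_OCl-/n_HOCl) = 7.55 + log(0.382/0.111) = 7.55 + (+0.537)

pH = 8.09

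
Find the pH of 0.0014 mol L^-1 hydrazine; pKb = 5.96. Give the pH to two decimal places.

pH = 9.59

N2H4 + H2O ⇌ N2H5+ + OH-
Kb = 10^(−5.96) = 1.10 × 10^-6
Kb = x²/(0.0014 − x) = 1.10 × 10^-6
Assume x ≪ 0.0014: x ≈ √(1.10 × 10^-6 × 0.0014) = 3.92 × 10^-5 M
pOH = −log(3.92 × 10^-5) = 4.41; pH = 14.00 − 4.41 = 9.59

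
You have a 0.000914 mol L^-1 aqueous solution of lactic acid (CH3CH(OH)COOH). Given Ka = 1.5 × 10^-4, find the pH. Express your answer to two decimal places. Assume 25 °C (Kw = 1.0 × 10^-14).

pH = 3.52

CH3CH(OH)COOH ⇌ CH3CH(OH)COO- + H+
Ka = [H+]²/(0.000914 − [H+]) = 1.5 × 10^-4
Here C₀/Ka ≈ 6.09, so the small-[H+] approximation fails. Use the quadratic:
[H+] = [−0.00015 + √(0.00015² + 5.48e-07)]/2 = 3.03 × 10^-4 M
pH = −log(3.03 × 10^-4) = 3.52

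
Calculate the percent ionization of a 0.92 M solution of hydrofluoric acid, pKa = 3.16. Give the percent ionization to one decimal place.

HF ⇌ F- + H+; let x = [H+] at equilibrium.
Ka = 10^(−3.16) = 6.92 × 10^-4
x ≈ √(Ka·C₀) = √(6.92 × 10^-4 × 0.92) = 2.52 × 10^-2 M
% ionization = x/C₀ × 100% = 2.52 × 10^-2/0.92 × 100% = 2.7%

2.7%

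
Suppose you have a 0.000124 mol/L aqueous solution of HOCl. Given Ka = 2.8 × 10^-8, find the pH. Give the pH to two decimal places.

HOCl ⇌ OCl- + H+
From the ICE table, Ka = [H+]²/(0.000124 − [H+]) = 2.8 × 10^-8.
Since Ka ≪ C₀, [H+] ≈ √(Ka·C₀) = 1.86 × 10^-6 M.
([H+]/C₀ = 1.5% < 5%, so the approximation holds.)
pH = −log[H+] = −log(1.86 × 10^-6) = 5.73

pH = 5.73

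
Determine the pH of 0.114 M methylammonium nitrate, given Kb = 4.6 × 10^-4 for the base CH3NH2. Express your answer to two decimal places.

CH3NH3+ is the conjugate acid of the weak base CH3NH2.
Ka = Kw/Kb = 1.0×10^-14 / 4.6 × 10^-4 = 2.17 × 10^-11
Ka = [H+]²/(0.114 − [H+]) = 2.17 × 10^-11
Since Ka ≪ C₀, [H+] ≈ √(Ka·C₀) = 1.57 × 10^-6 M.
([H+]/C₀ = 0.0014% < 5%, so the approximation holds.)
pH = −log(1.57 × 10^-6) = 5.80

pH = 5.80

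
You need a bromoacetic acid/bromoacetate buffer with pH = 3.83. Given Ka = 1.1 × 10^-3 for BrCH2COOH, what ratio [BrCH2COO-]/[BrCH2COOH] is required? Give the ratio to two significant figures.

ratio = 7.4

pKa = -log(1.1 × 10^-3) = 2.959
pH = pKa + log(r) ⇒ log(r) = 3.83 − 2.959 = +0.871
r = [BrCH2COO-]/[BrCH2COOH] = 10^(+0.871) = 7.43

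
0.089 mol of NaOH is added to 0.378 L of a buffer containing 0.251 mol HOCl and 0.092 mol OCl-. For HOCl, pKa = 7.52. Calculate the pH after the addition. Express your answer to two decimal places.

pH = 7.57

After neutralization: n(HOCl) = 0.162 mol, n(OCl-) = 0.181 mol.
pH = pKa + log([A⁻]/[HA]) = 7.52 + log(0.181/0.162) = 7.52 +0.048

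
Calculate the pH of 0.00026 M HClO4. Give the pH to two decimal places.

HClO4 is a strong acid and dissociates completely, so [H+] = 0.00026 M.
pH = -log(0.00026) = 3.59

pH = 3.59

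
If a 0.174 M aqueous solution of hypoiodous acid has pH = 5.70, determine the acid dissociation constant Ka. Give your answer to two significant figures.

[H+] = 10^(-5.70) = 2.00 × 10^-6 M
At equilibrium [HA] = 0.174 − 2.00 × 10^-6 = 1.74 × 10^-1 M
Ka = [H+][A-]/[HA] = (2.00 × 10^-6)² / 1.74 × 10^-1 = 2.3 × 10^-11

Ka = 2.3 × 10^-11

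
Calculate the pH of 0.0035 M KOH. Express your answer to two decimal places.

KOH is a strong base; [OH-] = 0.0035 M.
pOH = -log(0.0035) = 2.46
pH = 14.00 - 2.46 = 11.54

pH = 11.54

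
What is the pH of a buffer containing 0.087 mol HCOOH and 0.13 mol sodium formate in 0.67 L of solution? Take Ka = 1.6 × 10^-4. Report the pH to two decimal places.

pH = 3.97

pKa = −log(1.6 × 10^-4) = 3.796
Henderson–Hasselbalch: pH = pKa + log([HCOO-]/[HCOOH]) = 3.796 + log(0.13/0.087)
pH = 3.796 + (+0.174) = 3.97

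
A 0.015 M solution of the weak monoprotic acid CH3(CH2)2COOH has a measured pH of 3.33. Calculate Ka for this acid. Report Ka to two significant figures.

Ka = 1.5 × 10^-5

[H+] = 10^(-3.33) = 4.68 × 10^-4 M
At equilibrium [HA] = 0.015 − 4.68 × 10^-4 = 1.45 × 10^-2 M
Ka = [H+][A-]/[HA] = (4.68 × 10^-4)² / 1.45 × 10^-2 = 1.5 × 10^-5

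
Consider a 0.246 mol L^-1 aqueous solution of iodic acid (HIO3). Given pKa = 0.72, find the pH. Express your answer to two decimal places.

HIO3 ⇌ IO3- + H+
Ka = 10^(−0.72) = 1.91 × 10^-1
Ka = [H+]²/(0.246 − [H+]) = 1.91 × 10^-1
[H+] is not negligible relative to C₀; solve [H+]² + 0.191·[H+] − 0.047 = 0.
[H+] = [−0.191 + √(0.191² + 0.188)]/2 = 1.41 × 10^-1 M
pH = −log[H+] = −log(1.41 × 10^-1) = 0.85

pH = 0.85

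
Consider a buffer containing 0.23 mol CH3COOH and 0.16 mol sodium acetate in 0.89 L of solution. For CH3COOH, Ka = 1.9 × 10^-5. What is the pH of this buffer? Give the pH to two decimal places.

pKa = −log(1.9 × 10^-5) = 4.721
Henderson–Hasselbalch: pH = pKa + log([CH3COO-]/[CH3COOH]) = 4.721 + log(0.16/0.23)
pH = 4.721 + (-0.158) = 4.56

pH = 4.56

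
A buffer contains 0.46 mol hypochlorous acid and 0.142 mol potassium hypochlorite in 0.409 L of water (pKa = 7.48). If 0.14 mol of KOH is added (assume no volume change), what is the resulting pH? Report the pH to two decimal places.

After neutralization: n(HOCl) = 0.32 mol, n(OCl-) = 0.282 mol.
pH = pKa + log([A⁻]/[HA]) = 7.48 + log(0.282/0.32) = 7.48 -0.055

pH = 7.43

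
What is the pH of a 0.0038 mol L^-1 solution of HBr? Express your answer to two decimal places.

HBr is a strong acid and dissociates completely, so [H+] = 0.0038 M.
pH = -log(0.0038) = 2.42

pH = 2.42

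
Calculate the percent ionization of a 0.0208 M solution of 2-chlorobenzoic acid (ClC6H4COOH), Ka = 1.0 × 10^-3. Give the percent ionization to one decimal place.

ClC6H4COOH ⇌ ClC6H4COO- + H+; let x = [H+] at equilibrium.
Solve x² + 0.001x − 2.08e-05 = 0 → x = 4.09 × 10^-3 M
Fraction ionized = 4.09 × 10^-3 / 0.0208 = 0.1966 → 19.7%

19.7%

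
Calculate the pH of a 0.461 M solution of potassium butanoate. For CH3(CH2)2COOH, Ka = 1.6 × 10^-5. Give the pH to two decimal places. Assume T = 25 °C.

CH3(CH2)2COO- is the conjugate base of the weak acid CH3(CH2)2COOH.
Kb = Kw/Ka = 1.0×10^-14 / 1.6 × 10^-5 = 6.25 × 10^-10
Kb = [OH-]²/(0.461 − [OH-]) = 6.25 × 10^-10
Since Kb ≪ C₀, [OH-] ≈ √(Kb·C₀) = 1.70 × 10^-5 M.
([OH-]/C₀ = 0.0037% < 5%, so the approximation holds.)
pOH = −log(1.70 × 10^-5) = 4.77; pH = 14.00 − 4.77 = 9.23

pH = 9.23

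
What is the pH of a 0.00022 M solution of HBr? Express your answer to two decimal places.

HBr is a strong acid and dissociates completely, so [H+] = 0.00022 M.
pH = -log(0.00022) = 3.66

pH = 3.66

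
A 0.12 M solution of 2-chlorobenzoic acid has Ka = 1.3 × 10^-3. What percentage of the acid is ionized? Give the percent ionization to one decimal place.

ClC6H4COOH ⇌ ClC6H4COO- + H+; let x = [H+] at equilibrium.
Solve x² + 0.0013x − 0.000156 = 0 → x = 1.19 × 10^-2 M
Fraction ionized = 1.19 × 10^-2 / 0.12 = 0.0992 → 9.9%

9.9%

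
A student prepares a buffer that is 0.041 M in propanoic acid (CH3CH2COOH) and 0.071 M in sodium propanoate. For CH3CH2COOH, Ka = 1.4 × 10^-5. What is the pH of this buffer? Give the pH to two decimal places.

pKa = −log(1.4 × 10^-5) = 4.854
pH = pKa + log([A⁻]/[HA]) = 4.854 + log(0.071/0.041)
pH = 4.854 + (+0.238) = 5.09

pH = 5.09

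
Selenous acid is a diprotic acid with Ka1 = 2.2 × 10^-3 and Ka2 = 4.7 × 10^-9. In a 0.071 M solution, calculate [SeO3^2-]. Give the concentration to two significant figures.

First ionization gives [H+] ≈ [HSeO3-] = 1.14 × 10^-2 M.
Second step: Ka2 = [H+][SeO3^2-]/[HSeO3-] ≈ [SeO3^2-] (since [H+] ≈ [HSeO3-]).
So [SeO3^2-] ≈ Ka2.

4.7 × 10^-9 M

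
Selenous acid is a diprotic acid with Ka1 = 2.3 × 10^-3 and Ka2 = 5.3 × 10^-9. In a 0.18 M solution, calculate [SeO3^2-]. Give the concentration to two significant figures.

First ionization gives [H+] ≈ [HSeO3-] = 1.92 × 10^-2 M.
Second step: Ka2 = [H+][SeO3^2-]/[HSeO3-] ≈ [SeO3^2-] (since [H+] ≈ [HSeO3-]).
So [SeO3^2-] ≈ Ka2.

5.3 × 10^-9 M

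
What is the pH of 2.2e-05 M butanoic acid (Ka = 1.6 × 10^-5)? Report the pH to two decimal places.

CH3(CH2)2COOH ⇌ CH3(CH2)2COO- + H+
Ka = [H+]²/(2.2e-05 − [H+]) = 1.6 × 10^-5
The 5% rule fails; solving [H+]² + Ka·[H+] − Ka·C₀ = 0 exactly:
[H+] = [−1.6e-05 + √(1.6e-05² + 1.41e-09)]/2 = 1.24 × 10^-5 M
pH = −log(1.24 × 10^-5) = 4.91

pH = 4.91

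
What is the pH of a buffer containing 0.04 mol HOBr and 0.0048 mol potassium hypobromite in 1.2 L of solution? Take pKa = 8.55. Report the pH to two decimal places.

pH = 7.63

pH = pKa + log([A⁻]/[HA]) = 8.55 + log(0.0048/0.04)
pH = 8.55 + (-0.921) = 7.63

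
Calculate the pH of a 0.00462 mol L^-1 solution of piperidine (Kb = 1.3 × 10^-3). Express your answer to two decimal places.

pH = 11.28

C5H10NH + H2O ⇌ C5H10NH2+ + OH-
From the ICE table, Kb = x²/(0.00462 − x) = 1.3 × 10^-3.
Here C₀/Kb ≈ 3.55, so the small-x approximation fails. Use the quadratic:
x = [−0.0013 + √(0.0013² + 2.4e-05)]/2 = 1.89 × 10^-3 M
pOH = −log(1.89 × 10^-3) = 2.72; pH = 14.00 − 2.72 = 11.28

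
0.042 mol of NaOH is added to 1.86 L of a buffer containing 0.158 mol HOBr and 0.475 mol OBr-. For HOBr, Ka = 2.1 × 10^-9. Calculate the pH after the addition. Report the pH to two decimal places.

OH- converts HOBr to OBr-: HOBr → 0.116 mol, OBr- → 0.517 mol.
pKa = −log(2.1 × 10^-9) = 8.678
pH = pKa + log([A⁻]/[HA]) = 8.678 + log(0.517/0.116) = 8.678 +0.649

pH = 9.33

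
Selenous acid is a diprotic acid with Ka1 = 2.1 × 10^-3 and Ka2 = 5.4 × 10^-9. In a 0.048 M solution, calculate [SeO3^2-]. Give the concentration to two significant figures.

First ionization gives [H+] ≈ [HSeO3-] = 9.04 × 10^-3 M.
Second step: Ka2 = [H+][SeO3^2-]/[HSeO3-] ≈ [SeO3^2-] (since [H+] ≈ [HSeO3-]).
So [SeO3^2-] ≈ Ka2.

5.4 × 10^-9 M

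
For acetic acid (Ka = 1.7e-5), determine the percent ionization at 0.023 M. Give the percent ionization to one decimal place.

2.7%

CH3COOH ⇌ CH3COO- + H+; let x = [H+] at equilibrium.
x ≈ √(Ka·C₀) = √(1.7 × 10^-5 × 0.023) = 6.25 × 10^-4 M
% ionization = x/C₀ × 100% = 6.25 × 10^-4/0.023 × 100% = 2.7%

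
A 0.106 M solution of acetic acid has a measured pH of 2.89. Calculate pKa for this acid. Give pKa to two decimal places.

pKa = 4.80

[H+] = 10^(-2.89) = 1.29 × 10^-3 M
At equilibrium [HA] = 0.106 − 1.29 × 10^-3 = 1.05 × 10^-1 M
Ka = [H+][A-]/[HA] = (1.29 × 10^-3)² / 1.05 × 10^-1 = 1.58 × 10^-5
pKa = -log(1.58 × 10^-5) = 4.80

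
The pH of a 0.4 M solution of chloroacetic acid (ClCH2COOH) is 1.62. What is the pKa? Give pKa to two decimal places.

[H+] = 10^(-1.62) = 2.40 × 10^-2 M
At equilibrium [HA] = 0.4 − 2.40 × 10^-2 = 3.76 × 10^-1 M
Ka = [H+][A-]/[HA] = (2.40 × 10^-2)² / 3.76 × 10^-1 = 1.53 × 10^-3
pKa = -log(1.53 × 10^-3) = 2.82

pKa = 2.82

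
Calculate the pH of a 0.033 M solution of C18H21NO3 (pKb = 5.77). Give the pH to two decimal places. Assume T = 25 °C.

C18H21NO3 + H2O ⇌ C18H22NO3+ + OH-
Kb = 10^(−5.77) = 1.70 × 10^-6
Kb = x²/(0.033 − x) = 1.70 × 10^-6
Since Kb ≪ C₀, x ≈ √(Kb·C₀) = 2.37 × 10^-4 M.
pOH = 3.63, so pH = 14.00 − pOH = 10.37

pH = 10.37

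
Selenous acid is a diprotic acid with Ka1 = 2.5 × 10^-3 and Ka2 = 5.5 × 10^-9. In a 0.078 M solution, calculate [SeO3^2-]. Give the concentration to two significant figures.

First ionization gives [H+] ≈ [HSeO3-] = 1.28 × 10^-2 M.
Second step: Ka2 = [H+][SeO3^2-]/[HSeO3-] ≈ [SeO3^2-] (since [H+] ≈ [HSeO3-]).
So [SeO3^2-] ≈ Ka2.

5.5 × 10^-9 M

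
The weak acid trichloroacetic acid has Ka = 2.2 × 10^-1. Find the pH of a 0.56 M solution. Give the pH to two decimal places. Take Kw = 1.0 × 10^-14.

pH = 0.59

Cl3CCOOH ⇌ Cl3CCOO- + H+
From the ICE table, Ka = [H+]²/(0.56 − [H+]) = 2.2 × 10^-1.
Here C₀/Ka ≈ 2.55, so the small-[H+] approximation fails. Use the quadratic:
[H+] = (−Ka + √(Ka² + 4·Ka·C₀))/2 = 2.58 × 10^-1 M
pH = −log(2.58 × 10^-1) = 0.59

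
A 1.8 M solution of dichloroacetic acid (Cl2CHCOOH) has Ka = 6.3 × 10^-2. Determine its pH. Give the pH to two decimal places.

Cl2CHCOOH ⇌ Cl2CHCOO- + H+
Let x = [H+] at equilibrium. Ka = x²/(1.8 − x).
Here C₀/Ka ≈ 28.6, so the small-x approximation fails. Use the quadratic:
x = [−0.063 + √(0.063² + 0.454)]/2 = 3.07 × 10^-1 M
pH = −log(3.07 × 10^-1) = 0.51

pH = 0.51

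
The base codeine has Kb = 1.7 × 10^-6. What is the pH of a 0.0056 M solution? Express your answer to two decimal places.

pH = 9.99

C18H21NO3 + H2O ⇌ C18H22NO3+ + OH-
Let x = [OH-] at equilibrium. Kb = x²/(0.0056 − x).
Neglecting x in the denominator: x = √(1.7 × 10^-6 × 0.0056) = 9.76 × 10^-5 M
Check: 1.7% ionized — well under 5%, approximation valid.
pOH = 4.01, so pH = 14.00 − pOH = 9.99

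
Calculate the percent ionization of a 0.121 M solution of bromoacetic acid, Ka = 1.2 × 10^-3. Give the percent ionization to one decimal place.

9.5%

BrCH2COOH ⇌ BrCH2COO- + H+; let x = [H+] at equilibrium.
Solve x² + 0.0012x − 0.000145 = 0 → x = 1.15 × 10^-2 M
Fraction ionized = 1.15 × 10^-2 / 0.121 = 0.0950 → 9.5%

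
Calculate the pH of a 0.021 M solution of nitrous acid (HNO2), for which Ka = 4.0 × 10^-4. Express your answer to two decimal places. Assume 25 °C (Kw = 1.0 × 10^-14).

HNO2 ⇌ NO2- + H+
From the ICE table, Ka = [H+]²/(0.021 − [H+]) = 4.0 × 10^-4.
Here C₀/Ka ≈ 52.5, so the small-[H+] approximation fails. Use the quadratic:
[H+] = (−Ka + √(Ka² + 4·Ka·C₀))/2 = 2.71 × 10^-3 M
pH = −log(2.71 × 10^-3) = 2.57

pH = 2.57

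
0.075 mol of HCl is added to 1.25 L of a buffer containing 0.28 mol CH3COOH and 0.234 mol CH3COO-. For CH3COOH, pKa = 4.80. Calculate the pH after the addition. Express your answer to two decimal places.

pH = 4.45

Added H+ converts CH3COO- to CH3COOH: CH3COOH → 0.355 mol, CH3COO- → 0.159 mol.
pH = pKa + log([A⁻]/[HA]) = 4.80 + log(0.159/0.355) = 4.80 -0.349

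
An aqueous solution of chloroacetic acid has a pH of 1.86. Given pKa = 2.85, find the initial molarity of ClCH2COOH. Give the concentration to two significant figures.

[H+] = 10^(-1.86) = 1.38 × 10^-2 M = x
Ka = 10^(−2.85) = 1.41 × 10^-3
Ka = x²/(C₀ − x) ⇒ C₀ = x + x²/Ka
C₀ = 1.38 × 10^-2 + (1.38 × 10^-2)²/(1.41 × 10^-3) = 1.49 × 10^-1 M

C₀ = 1.5 × 10^-1 M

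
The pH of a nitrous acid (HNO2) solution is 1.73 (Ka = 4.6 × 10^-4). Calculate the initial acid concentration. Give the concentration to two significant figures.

[H+] = 10^(-1.73) = 1.86 × 10^-2 M = x
Ka = x²/(C₀ − x) ⇒ C₀ = x + x²/Ka
C₀ = 1.86 × 10^-2 + (1.86 × 10^-2)²/(4.6 × 10^-4) = 7.71 × 10^-1 M

C₀ = 7.7 × 10^-1 M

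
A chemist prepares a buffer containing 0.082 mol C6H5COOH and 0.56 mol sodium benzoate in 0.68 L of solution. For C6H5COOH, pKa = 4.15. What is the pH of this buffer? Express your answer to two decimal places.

pH = 4.98

pH = pKa + log([A⁻]/[HA]) = 4.15 + log(0.56/0.082)
pH = 4.15 + (+0.834) = 4.98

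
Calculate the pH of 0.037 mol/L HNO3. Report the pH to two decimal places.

pH = 1.43

HNO3 is a strong acid and dissociates completely, so [H+] = 0.037 M.
pH = -log(0.037) = 1.43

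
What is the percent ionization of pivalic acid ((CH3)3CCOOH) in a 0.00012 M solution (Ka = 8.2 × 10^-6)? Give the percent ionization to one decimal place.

(CH3)3CCOOH ⇌ (CH3)3CCOO- + H+; let x = [H+] at equilibrium.
Solve x² + 8.2e-06x − 9.84e-10 = 0 → x = 2.75 × 10^-5 M
% ionization = x/C₀ × 100% = 2.75 × 10^-5/0.00012 × 100% = 22.9%

22.9%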